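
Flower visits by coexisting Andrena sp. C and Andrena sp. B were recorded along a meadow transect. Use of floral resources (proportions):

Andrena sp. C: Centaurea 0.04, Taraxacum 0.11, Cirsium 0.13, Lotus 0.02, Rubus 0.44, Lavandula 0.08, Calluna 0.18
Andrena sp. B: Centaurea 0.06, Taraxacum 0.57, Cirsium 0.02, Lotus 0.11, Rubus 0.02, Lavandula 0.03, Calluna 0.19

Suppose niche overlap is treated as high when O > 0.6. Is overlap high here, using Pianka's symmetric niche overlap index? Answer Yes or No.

No

Σ p₁ᵢp₂ᵢ = 0.0024 + 0.0627 + 0.0026 + 0.0022 + 0.0088 + 0.0024 + 0.0342 = 0.1153
Σp_1ᵢ² = 0.04² + 0.11² + 0.13² + 0.02² + 0.44² + 0.08² + 0.18² = 0.0016 + 0.0121 + 0.0169 + 0.0004 + 0.1936 + 0.0064 + 0.0324 = 0.2634
Σp_2ᵢ² = 0.06² + 0.57² + 0.02² + 0.11² + 0.02² + 0.03² + 0.19² = 0.0036 + 0.3249 + 0.0004 + 0.0121 + 0.0004 + 0.0009 + 0.0361 = 0.3784
O = 0.1153 / √(0.2634 × 0.3784) = 0.1153 / 0.31571 = 0.3652
O = 0.3652 < 0.6 → No.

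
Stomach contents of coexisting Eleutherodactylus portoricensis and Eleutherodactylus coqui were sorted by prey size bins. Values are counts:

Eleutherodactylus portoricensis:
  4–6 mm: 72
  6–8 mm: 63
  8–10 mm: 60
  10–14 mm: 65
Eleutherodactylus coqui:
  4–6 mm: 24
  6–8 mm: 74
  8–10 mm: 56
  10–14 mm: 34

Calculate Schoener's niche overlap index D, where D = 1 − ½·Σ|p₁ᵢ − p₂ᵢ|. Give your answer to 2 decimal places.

0.78

Proportions for Eleutherodactylus portoricensis (n=260): 72/260=0.2769, 63/260=0.2423, 60/260=0.2308, 65/260=0.2500
Proportions for Eleutherodactylus coqui (n=188): 24/188=0.1277, 74/188=0.3936, 56/188=0.2979, 34/188=0.1809
Σ|p₁ᵢ − p₂ᵢ| = 0.1492 + 0.1513 + 0.0671 + 0.0691 = 0.4367
D = 1 − ½ × 0.4367 = 1 − 0.21835 = 0.78165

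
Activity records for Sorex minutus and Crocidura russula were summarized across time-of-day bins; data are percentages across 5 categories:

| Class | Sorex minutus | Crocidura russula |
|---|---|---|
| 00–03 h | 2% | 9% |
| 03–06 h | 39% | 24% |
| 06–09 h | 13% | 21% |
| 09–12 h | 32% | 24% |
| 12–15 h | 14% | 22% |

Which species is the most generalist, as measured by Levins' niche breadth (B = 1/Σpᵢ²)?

Crocidura russula

Convert percentages to proportions (divide by 100).
Σp_minuᵢ² = 0.02² + 0.39² + 0.13² + 0.32² + 0.14² = 0.0004 + 0.1521 + 0.0169 + 0.1024 + 0.0196 = 0.2914
B_minu = 1 / 0.2914 = 3.4317
Σp_russᵢ² = 0.09² + 0.24² + 0.21² + 0.24² + 0.22² = 0.0081 + 0.0576 + 0.0441 + 0.0576 + 0.0484 = 0.2158
B_russ = 1 / 0.2158 = 4.6339
Highest B → broadest niche (most generalist): Crocidura russula (B = 4.63).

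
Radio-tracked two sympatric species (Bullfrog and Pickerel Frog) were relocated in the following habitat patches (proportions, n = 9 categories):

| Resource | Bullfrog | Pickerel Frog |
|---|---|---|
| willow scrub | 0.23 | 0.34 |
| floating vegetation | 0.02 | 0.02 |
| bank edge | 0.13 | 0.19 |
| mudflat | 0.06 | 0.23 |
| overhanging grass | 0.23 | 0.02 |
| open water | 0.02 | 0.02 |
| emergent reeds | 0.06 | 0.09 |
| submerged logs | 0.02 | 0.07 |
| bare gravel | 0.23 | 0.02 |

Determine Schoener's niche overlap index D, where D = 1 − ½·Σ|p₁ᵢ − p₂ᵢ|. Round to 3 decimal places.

Σ|p₁ᵢ − p₂ᵢ| = 0.11 + 0.00 + 0.06 + 0.17 + 0.21 + 0.00 + 0.03 + 0.05 + 0.21 = 0.84
D = 1 − ½ × 0.84 = 1 − 0.420 = 0.58000

0.580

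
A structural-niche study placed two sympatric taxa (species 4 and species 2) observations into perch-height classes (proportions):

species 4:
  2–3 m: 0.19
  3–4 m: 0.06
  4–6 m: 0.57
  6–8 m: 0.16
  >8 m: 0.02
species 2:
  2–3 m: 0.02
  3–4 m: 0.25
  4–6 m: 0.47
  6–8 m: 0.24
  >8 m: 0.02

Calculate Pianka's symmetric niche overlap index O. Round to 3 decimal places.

Σ p₁ᵢp₂ᵢ = 0.0038 + 0.0150 + 0.2679 + 0.0384 + 0.0004 = 0.3255
Σp_1ᵢ² = 0.19² + 0.06² + 0.57² + 0.16² + 0.02² = 0.0361 + 0.0036 + 0.3249 + 0.0256 + 0.0004 = 0.3906
Σp_2ᵢ² = 0.02² + 0.25² + 0.47² + 0.24² + 0.02² = 0.0004 + 0.0625 + 0.2209 + 0.0576 + 0.0004 = 0.3418
O = 0.3255 / √(0.3906 × 0.3418) = 0.3255 / 0.365386 = 0.89084

0.891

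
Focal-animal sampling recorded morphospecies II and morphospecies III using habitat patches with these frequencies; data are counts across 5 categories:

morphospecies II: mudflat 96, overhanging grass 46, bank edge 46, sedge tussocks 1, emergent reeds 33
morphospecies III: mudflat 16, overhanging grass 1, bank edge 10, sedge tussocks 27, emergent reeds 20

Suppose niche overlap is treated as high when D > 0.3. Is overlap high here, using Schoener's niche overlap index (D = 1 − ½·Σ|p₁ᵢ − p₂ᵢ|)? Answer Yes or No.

Proportions for morphospecies II (n=222): 96/222=0.4324, 46/222=0.2072, 46/222=0.2072, 1/222=0.0045, 33/222=0.1486
Proportions for morphospecies III (n=74): 16/74=0.2162, 1/74=0.0135, 10/74=0.1351, 27/74=0.3649, 20/74=0.2703
Σ|p₁ᵢ − p₂ᵢ| = 0.2162 + 0.1937 + 0.0721 + 0.3604 + 0.1217 = 0.9641
D = 1 − ½ × 0.9641 = 1 − 0.48205 = 0.51795
D = 0.51795 > 0.3 → Yes.

Yes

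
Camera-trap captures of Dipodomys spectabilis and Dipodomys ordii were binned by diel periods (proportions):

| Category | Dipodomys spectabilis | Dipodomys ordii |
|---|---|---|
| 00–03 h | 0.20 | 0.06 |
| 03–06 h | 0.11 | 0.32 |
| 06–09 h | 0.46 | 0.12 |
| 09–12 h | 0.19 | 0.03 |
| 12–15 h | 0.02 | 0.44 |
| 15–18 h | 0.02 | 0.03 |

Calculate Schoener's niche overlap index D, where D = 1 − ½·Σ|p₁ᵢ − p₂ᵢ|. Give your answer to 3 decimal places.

0.360

Σ|p₁ᵢ − p₂ᵢ| = 0.14 + 0.21 + 0.34 + 0.16 + 0.42 + 0.01 = 1.28
D = 1 − ½ × 1.28 = 1 − 0.640 = 0.36000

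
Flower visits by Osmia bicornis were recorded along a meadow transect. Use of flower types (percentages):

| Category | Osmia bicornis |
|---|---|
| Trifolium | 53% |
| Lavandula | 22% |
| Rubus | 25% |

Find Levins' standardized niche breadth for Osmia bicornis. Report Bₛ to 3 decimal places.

0.776

Convert percentages to proportions (divide by 100).
Σpᵢ² = 0.53² + 0.22² + 0.25² = 0.2809 + 0.0484 + 0.0625 = 0.3918
B = 1 / 0.3918 = 2.55232
Bₛ = (B − 1)/(n − 1) = (2.55232 − 1)/(3 − 1) = 1.55232/2 = 0.77616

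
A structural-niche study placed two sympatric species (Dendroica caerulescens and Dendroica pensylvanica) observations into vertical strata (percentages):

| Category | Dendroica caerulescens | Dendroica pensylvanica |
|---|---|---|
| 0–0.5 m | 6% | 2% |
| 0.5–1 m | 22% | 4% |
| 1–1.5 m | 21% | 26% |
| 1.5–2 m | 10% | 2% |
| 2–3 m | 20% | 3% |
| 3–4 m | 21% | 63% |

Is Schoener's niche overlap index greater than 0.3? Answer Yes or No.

Yes

Convert percentages to proportions (divide by 100).
Σ|p₁ᵢ − p₂ᵢ| = 0.04 + 0.18 + 0.05 + 0.08 + 0.17 + 0.42 = 0.94
D = 1 − ½ × 0.94 = 1 − 0.470 = 0.5300
D = 0.5300 > 0.3 → Yes.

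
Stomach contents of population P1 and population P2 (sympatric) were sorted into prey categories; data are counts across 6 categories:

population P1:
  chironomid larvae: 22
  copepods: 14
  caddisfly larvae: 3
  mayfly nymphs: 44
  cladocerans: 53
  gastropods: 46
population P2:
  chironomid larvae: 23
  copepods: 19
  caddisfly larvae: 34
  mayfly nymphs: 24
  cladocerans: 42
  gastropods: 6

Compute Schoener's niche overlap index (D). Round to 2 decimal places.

Proportions for population P1 (n=182): 22/182=0.1209, 14/182=0.0769, 3/182=0.0165, 44/182=0.2418, 53/182=0.2912, 46/182=0.2527
Proportions for population P2 (n=148): 23/148=0.1554, 19/148=0.1284, 34/148=0.2297, 24/148=0.1622, 42/148=0.2838, 6/148=0.0405
Σ|p₁ᵢ − p₂ᵢ| = 0.0345 + 0.0515 + 0.2132 + 0.0796 + 0.0074 + 0.2122 = 0.5984
D = 1 − ½ × 0.5984 = 1 − 0.29920 = 0.70080

0.70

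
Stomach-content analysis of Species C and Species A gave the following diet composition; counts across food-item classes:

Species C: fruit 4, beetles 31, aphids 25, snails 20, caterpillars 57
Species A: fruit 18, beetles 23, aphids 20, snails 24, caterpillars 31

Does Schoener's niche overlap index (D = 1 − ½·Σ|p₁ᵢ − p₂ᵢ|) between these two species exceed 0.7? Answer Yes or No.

Yes

Proportions for Species C (n=137): 4/137=0.0292, 31/137=0.2263, 25/137=0.1825, 20/137=0.1460, 57/137=0.4161
Proportions for Species A (n=116): 18/116=0.1552, 23/116=0.1983, 20/116=0.1724, 24/116=0.2069, 31/116=0.2672
Σ|p₁ᵢ − p₂ᵢ| = 0.1260 + 0.0280 + 0.0101 + 0.0609 + 0.1489 = 0.3739
D = 1 − ½ × 0.3739 = 1 − 0.18695 = 0.81305
D = 0.81305 > 0.7 → Yes.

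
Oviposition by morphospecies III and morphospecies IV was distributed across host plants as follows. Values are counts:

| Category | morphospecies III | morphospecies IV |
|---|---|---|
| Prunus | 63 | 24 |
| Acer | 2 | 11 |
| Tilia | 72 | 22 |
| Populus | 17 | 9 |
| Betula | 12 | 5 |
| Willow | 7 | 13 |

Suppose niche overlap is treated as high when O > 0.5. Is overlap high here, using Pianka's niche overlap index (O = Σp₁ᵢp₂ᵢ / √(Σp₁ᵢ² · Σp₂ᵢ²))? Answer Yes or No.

Yes

Proportions for morphospecies III (n=173): 63/173=0.3642, 2/173=0.0116, 72/173=0.4162, 17/173=0.0983, 12/173=0.0694, 7/173=0.0405
Proportions for morphospecies IV (n=84): 24/84=0.2857, 11/84=0.1310, 22/84=0.2619, 9/84=0.1071, 5/84=0.0595, 13/84=0.1548
Σ p₁ᵢp₂ᵢ = 0.104052 + 0.001520 + 0.109003 + 0.010528 + 0.004129 + 0.006269 = 0.235501
Σp_1ᵢ² = 0.3642² + 0.0116² + 0.4162² + 0.0983² + 0.0694² + 0.0405² = 0.132642 + 0.000135 + 0.173222 + 0.009663 + 0.004816 + 0.001640 = 0.322118
Σp_2ᵢ² = 0.2857² + 0.1310² + 0.2619² + 0.1071² + 0.0595² + 0.1548² = 0.081624 + 0.017161 + 0.068592 + 0.011470 + 0.003540 + 0.023963 = 0.206350
O = 0.235501 / √(0.322118 × 0.206350) = 0.235501 / 0.2578159 = 0.9134
O = 0.9134 > 0.5 → Yes.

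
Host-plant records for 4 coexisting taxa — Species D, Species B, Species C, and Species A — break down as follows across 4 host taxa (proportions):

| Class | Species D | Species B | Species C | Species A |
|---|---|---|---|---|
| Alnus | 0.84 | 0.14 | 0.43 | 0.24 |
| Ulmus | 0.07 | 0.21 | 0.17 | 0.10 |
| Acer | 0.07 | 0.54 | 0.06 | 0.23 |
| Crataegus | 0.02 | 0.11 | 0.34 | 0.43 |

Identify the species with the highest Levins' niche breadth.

Species A

Σp_Dᵢ² = 0.84² + 0.07² + 0.07² + 0.02² = 0.7056 + 0.0049 + 0.0049 + 0.0004 = 0.7158
B_D = 1 / 0.7158 = 1.3970
Σp_Bᵢ² = 0.14² + 0.21² + 0.54² + 0.11² = 0.0196 + 0.0441 + 0.2916 + 0.0121 = 0.3674
B_B = 1 / 0.3674 = 2.7218
Σp_Cᵢ² = 0.43² + 0.17² + 0.06² + 0.34² = 0.1849 + 0.0289 + 0.0036 + 0.1156 = 0.3330
B_C = 1 / 0.3330 = 3.0030
Σp_Aᵢ² = 0.24² + 0.10² + 0.23² + 0.43² = 0.0576 + 0.0100 + 0.0529 + 0.1849 = 0.3054
B_A = 1 / 0.3054 = 3.2744
Highest B → broadest niche (most generalist): Species A (B = 3.27).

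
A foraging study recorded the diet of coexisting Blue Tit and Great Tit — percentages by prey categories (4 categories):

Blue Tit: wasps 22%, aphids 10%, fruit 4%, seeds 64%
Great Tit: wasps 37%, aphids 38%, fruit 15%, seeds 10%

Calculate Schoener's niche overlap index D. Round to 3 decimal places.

0.460

Convert percentages to proportions (divide by 100).
Σ|p₁ᵢ − p₂ᵢ| = 0.15 + 0.28 + 0.11 + 0.54 = 1.08
D = 1 − ½ × 1.08 = 1 − 0.540 = 0.46000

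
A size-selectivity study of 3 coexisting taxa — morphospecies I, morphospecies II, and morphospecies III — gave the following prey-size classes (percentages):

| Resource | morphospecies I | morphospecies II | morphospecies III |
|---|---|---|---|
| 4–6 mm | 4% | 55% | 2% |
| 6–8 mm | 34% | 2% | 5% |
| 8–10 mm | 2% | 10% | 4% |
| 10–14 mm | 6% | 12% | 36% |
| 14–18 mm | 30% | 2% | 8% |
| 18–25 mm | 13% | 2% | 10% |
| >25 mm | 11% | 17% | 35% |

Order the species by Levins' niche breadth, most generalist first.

Convert percentages to proportions (divide by 100).
Σp_Iᵢ² = 0.04² + 0.34² + 0.02² + 0.06² + 0.30² + 0.13² + 0.11² = 0.0016 + 0.1156 + 0.0004 + 0.0036 + 0.0900 + 0.0169 + 0.0121 = 0.2402
B_I = 1 / 0.2402 = 4.1632
Σp_IIᵢ² = 0.55² + 0.02² + 0.10² + 0.12² + 0.02² + 0.02² + 0.17² = 0.3025 + 0.0004 + 0.0100 + 0.0144 + 0.0004 + 0.0004 + 0.0289 = 0.3570
B_II = 1 / 0.3570 = 2.8011
Σp_IIIᵢ² = 0.02² + 0.05² + 0.04² + 0.36² + 0.08² + 0.10² + 0.35² = 0.0004 + 0.0025 + 0.0016 + 0.1296 + 0.0064 + 0.0100 + 0.1225 = 0.2730
B_III = 1 / 0.2730 = 3.6630
Ranking by B (broadest → narrowest): morphospecies I (4.16) > morphospecies III (3.66) > morphospecies II (2.80)

morphospecies I > morphospecies III > morphospecies II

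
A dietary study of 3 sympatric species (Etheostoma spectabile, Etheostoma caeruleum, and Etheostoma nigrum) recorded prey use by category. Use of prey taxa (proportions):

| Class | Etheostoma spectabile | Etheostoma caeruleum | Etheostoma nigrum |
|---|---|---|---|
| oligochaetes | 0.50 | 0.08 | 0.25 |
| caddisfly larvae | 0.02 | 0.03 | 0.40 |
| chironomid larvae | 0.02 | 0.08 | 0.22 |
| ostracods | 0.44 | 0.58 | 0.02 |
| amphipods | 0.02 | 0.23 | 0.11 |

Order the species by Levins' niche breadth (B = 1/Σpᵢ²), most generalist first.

Etheostoma nigrum > Etheostoma caeruleum > Etheostoma spectabile

Σp_specᵢ² = 0.50² + 0.02² + 0.02² + 0.44² + 0.02² = 0.2500 + 0.0004 + 0.0004 + 0.1936 + 0.0004 = 0.4448
B_spec = 1 / 0.4448 = 2.2482
Σp_caerᵢ² = 0.08² + 0.03² + 0.08² + 0.58² + 0.23² = 0.0064 + 0.0009 + 0.0064 + 0.3364 + 0.0529 = 0.4030
B_caer = 1 / 0.4030 = 2.4814
Σp_nigrᵢ² = 0.25² + 0.40² + 0.22² + 0.02² + 0.11² = 0.0625 + 0.1600 + 0.0484 + 0.0004 + 0.0121 = 0.2834
B_nigr = 1 / 0.2834 = 3.5286
Ranking by B (broadest → narrowest): Etheostoma nigrum (3.53) > Etheostoma caeruleum (2.48) > Etheostoma spectabile (2.25)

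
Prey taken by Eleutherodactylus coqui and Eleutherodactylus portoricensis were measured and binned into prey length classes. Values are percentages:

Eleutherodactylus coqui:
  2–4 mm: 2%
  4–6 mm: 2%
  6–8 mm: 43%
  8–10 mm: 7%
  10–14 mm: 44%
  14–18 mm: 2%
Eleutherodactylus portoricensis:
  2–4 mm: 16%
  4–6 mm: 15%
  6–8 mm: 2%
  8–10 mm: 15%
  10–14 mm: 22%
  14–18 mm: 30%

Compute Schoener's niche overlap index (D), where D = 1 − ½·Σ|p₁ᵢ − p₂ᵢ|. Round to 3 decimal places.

0.370

Convert percentages to proportions (divide by 100).
Σ|p₁ᵢ − p₂ᵢ| = 0.14 + 0.13 + 0.41 + 0.08 + 0.22 + 0.28 = 1.26
D = 1 − ½ × 1.26 = 1 − 0.630 = 0.37000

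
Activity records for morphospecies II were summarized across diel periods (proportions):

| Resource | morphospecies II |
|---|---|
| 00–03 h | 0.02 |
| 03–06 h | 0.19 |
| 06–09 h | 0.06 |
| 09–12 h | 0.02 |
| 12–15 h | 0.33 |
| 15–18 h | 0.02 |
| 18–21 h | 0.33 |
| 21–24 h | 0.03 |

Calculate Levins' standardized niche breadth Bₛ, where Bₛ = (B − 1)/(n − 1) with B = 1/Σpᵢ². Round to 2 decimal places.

0.41

Σpᵢ² = 0.02² + 0.19² + 0.06² + 0.02² + 0.33² + 0.02² + 0.33² + 0.03² = 0.0004 + 0.0361 + 0.0036 + 0.0004 + 0.1089 + 0.0004 + 0.1089 + 0.0009 = 0.2596
B = 1 / 0.2596 = 3.8521
Bₛ = (B − 1)/(n − 1) = (3.8521 − 1)/(8 − 1) = 2.8521/7 = 0.4074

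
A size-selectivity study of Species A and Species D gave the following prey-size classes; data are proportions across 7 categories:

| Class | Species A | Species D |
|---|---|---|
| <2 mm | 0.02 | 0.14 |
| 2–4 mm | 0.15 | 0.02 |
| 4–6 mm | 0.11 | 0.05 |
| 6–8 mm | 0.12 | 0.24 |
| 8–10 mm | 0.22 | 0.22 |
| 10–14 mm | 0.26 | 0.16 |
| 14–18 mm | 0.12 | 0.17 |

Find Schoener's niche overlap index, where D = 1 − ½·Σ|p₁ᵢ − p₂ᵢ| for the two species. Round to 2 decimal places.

0.71

Σ|p₁ᵢ − p₂ᵢ| = 0.12 + 0.13 + 0.06 + 0.12 + 0.00 + 0.10 + 0.05 = 0.58
D = 1 − ½ × 0.58 = 1 − 0.290 = 0.7100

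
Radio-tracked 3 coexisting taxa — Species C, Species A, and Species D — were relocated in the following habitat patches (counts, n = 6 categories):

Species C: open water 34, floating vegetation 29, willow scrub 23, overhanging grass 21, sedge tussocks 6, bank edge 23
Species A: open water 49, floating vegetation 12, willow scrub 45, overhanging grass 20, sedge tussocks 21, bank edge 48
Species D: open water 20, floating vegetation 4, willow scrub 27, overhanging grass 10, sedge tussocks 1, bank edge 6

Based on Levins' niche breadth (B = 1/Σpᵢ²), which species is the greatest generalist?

Proportions for Species C (n=136): 34/136=0.2500, 29/136=0.2132, 23/136=0.1691, 21/136=0.1544, 6/136=0.0441, 23/136=0.1691
Proportions for Species A (n=195): 49/195=0.2513, 12/195=0.0615, 45/195=0.2308, 20/195=0.1026, 21/195=0.1077, 48/195=0.2462
Proportions for Species D (n=68): 20/68=0.2941, 4/68=0.0588, 27/68=0.3971, 10/68=0.1471, 1/68=0.0147, 6/68=0.0882
Σp_Cᵢ² = 0.2500² + 0.2132² + 0.1691² + 0.1544² + 0.0441² + 0.1691² = 0.062500 + 0.045454 + 0.028595 + 0.023839 + 0.001945 + 0.028595 = 0.190928
B_C = 1 / 0.190928 = 5.2376
Σp_Aᵢ² = 0.2513² + 0.0615² + 0.2308² + 0.1026² + 0.1077² + 0.2462² = 0.063152 + 0.003782 + 0.053269 + 0.010527 + 0.011599 + 0.060614 = 0.202943
B_A = 1 / 0.202943 = 4.9275
Σp_Dᵢ² = 0.2941² + 0.0588² + 0.3971² + 0.1471² + 0.0147² + 0.0882² = 0.086495 + 0.003457 + 0.157688 + 0.021638 + 0.000216 + 0.007779 = 0.277273
B_D = 1 / 0.277273 = 3.6066
Highest B → broadest niche (most generalist): Species C (B = 5.24).

Species C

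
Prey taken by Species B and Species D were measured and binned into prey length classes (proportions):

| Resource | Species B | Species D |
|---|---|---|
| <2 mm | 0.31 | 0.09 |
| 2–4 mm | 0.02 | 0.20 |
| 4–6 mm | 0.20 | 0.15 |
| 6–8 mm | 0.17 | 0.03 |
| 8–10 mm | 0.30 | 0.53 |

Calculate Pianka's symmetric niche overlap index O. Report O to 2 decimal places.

Σ p₁ᵢp₂ᵢ = 0.0279 + 0.0040 + 0.0300 + 0.0051 + 0.1590 = 0.2260
Σp_1ᵢ² = 0.31² + 0.02² + 0.20² + 0.17² + 0.30² = 0.0961 + 0.0004 + 0.0400 + 0.0289 + 0.0900 = 0.2554
Σp_2ᵢ² = 0.09² + 0.20² + 0.15² + 0.03² + 0.53² = 0.0081 + 0.0400 + 0.0225 + 0.0009 + 0.2809 = 0.3524
O = 0.2260 / √(0.2554 × 0.3524) = 0.2260 / 0.30000 = 0.7533

0.75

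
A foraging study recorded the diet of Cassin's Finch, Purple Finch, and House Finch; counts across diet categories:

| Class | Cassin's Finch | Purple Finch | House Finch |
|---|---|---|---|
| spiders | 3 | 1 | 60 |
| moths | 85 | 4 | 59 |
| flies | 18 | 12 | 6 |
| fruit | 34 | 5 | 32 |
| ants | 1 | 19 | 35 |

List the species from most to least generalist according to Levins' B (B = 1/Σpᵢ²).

House Finch > Purple Finch > Cassin's Finch

Proportions for Cassin's Finch (n=141): 3/141=0.0213, 85/141=0.6028, 18/141=0.1277, 34/141=0.2411, 1/141=0.0071
Proportions for Purple Finch (n=41): 1/41=0.0244, 4/41=0.0976, 12/41=0.2927, 5/41=0.1220, 19/41=0.4634
Proportions for House Finch (n=192): 60/192=0.3125, 59/192=0.3073, 6/192=0.0313, 32/192=0.1667, 35/192=0.1823
Σp_Cassᵢ² = 0.0213² + 0.6028² + 0.1277² + 0.2411² + 0.0071² = 0.000454 + 0.363368 + 0.016307 + 0.058129 + 0.000050 = 0.438308
B_Cass = 1 / 0.438308 = 2.2815
Σp_Purpᵢ² = 0.0244² + 0.0976² + 0.2927² + 0.1220² + 0.4634² = 0.000595 + 0.009526 + 0.085673 + 0.014884 + 0.214740 = 0.325418
B_Purp = 1 / 0.325418 = 3.0730
Σp_Housᵢ² = 0.3125² + 0.3073² + 0.0313² + 0.1667² + 0.1823² = 0.097656 + 0.094433 + 0.000980 + 0.027789 + 0.033233 = 0.254091
B_Hous = 1 / 0.254091 = 3.9356
Ranking by B (broadest → narrowest): House Finch (3.94) > Purple Finch (3.07) > Cassin's Finch (2.28)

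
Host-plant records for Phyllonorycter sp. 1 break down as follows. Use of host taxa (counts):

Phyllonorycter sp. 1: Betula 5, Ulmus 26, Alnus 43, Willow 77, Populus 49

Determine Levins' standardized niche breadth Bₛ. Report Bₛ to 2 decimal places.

Proportions for Phyllonorycter sp. 1 (n=200): 5/200=0.0250, 26/200=0.1300, 43/200=0.2150, 77/200=0.3850, 49/200=0.2450
Σpᵢ² = 0.0250² + 0.1300² + 0.2150² + 0.3850² + 0.2450² = 0.000625 + 0.016900 + 0.046225 + 0.148225 + 0.060025 = 0.272000
B = 1 / 0.272000 = 3.6765
Bₛ = (B − 1)/(n − 1) = (3.6765 − 1)/(5 − 1) = 2.6765/4 = 0.6691

0.67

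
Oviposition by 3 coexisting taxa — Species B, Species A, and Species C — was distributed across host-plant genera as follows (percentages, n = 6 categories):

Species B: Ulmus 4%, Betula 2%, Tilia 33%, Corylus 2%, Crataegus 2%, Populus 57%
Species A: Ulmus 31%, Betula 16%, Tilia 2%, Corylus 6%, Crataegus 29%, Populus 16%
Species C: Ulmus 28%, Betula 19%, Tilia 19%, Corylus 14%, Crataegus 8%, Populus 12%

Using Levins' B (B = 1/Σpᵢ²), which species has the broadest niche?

Convert percentages to proportions (divide by 100).
Σp_Bᵢ² = 0.04² + 0.02² + 0.33² + 0.02² + 0.02² + 0.57² = 0.0016 + 0.0004 + 0.1089 + 0.0004 + 0.0004 + 0.3249 = 0.4366
B_B = 1 / 0.4366 = 2.2904
Σp_Aᵢ² = 0.31² + 0.16² + 0.02² + 0.06² + 0.29² + 0.16² = 0.0961 + 0.0256 + 0.0004 + 0.0036 + 0.0841 + 0.0256 = 0.2354
B_A = 1 / 0.2354 = 4.2481
Σp_Cᵢ² = 0.28² + 0.19² + 0.19² + 0.14² + 0.08² + 0.12² = 0.0784 + 0.0361 + 0.0361 + 0.0196 + 0.0064 + 0.0144 = 0.1910
B_C = 1 / 0.1910 = 5.2356
Highest B → broadest niche (most generalist): Species C (B = 5.24).

Species C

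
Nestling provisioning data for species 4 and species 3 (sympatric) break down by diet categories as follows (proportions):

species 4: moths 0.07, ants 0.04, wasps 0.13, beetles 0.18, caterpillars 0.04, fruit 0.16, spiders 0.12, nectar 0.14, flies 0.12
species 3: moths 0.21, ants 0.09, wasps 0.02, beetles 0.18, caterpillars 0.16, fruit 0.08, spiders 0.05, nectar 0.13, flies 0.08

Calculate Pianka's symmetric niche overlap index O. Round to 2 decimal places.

Σ p₁ᵢp₂ᵢ = 0.0147 + 0.0036 + 0.0026 + 0.0324 + 0.0064 + 0.0128 + 0.0060 + 0.0182 + 0.0096 = 0.1063
Σp_1ᵢ² = 0.07² + 0.04² + 0.13² + 0.18² + 0.04² + 0.16² + 0.12² + 0.14² + 0.12² = 0.0049 + 0.0016 + 0.0169 + 0.0324 + 0.0016 + 0.0256 + 0.0144 + 0.0196 + 0.0144 = 0.1314
Σp_2ᵢ² = 0.21² + 0.09² + 0.02² + 0.18² + 0.16² + 0.08² + 0.05² + 0.13² + 0.08² = 0.0441 + 0.0081 + 0.0004 + 0.0324 + 0.0256 + 0.0064 + 0.0025 + 0.0169 + 0.0064 = 0.1428
O = 0.1063 / √(0.1314 × 0.1428) = 0.1063 / 0.13698 = 0.7760

0.78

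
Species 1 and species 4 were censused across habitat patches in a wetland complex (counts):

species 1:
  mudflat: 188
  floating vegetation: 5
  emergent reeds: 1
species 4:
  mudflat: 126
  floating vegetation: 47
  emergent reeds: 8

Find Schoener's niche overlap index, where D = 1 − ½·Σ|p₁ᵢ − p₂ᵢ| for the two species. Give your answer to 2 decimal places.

Proportions for species 1 (n=194): 188/194=0.9691, 5/194=0.0258, 1/194=0.0052
Proportions for species 4 (n=181): 126/181=0.6961, 47/181=0.2597, 8/181=0.0442
Σ|p₁ᵢ − p₂ᵢ| = 0.2730 + 0.2339 + 0.0390 = 0.5459
D = 1 − ½ × 0.5459 = 1 − 0.27295 = 0.72705

0.73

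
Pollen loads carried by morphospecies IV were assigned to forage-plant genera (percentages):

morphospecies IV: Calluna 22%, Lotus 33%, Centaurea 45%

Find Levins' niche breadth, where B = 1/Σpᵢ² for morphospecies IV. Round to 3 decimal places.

2.779

Convert percentages to proportions (divide by 100).
Σpᵢ² = 0.22² + 0.33² + 0.45² = 0.0484 + 0.1089 + 0.2025 = 0.3598
B = 1 / 0.3598 = 2.77932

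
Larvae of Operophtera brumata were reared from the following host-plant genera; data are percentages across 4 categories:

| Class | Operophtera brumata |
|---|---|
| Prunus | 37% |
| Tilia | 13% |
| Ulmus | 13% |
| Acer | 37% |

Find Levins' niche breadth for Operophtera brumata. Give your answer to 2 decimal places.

Convert percentages to proportions (divide by 100).
Σpᵢ² = 0.37² + 0.13² + 0.13² + 0.37² = 0.1369 + 0.0169 + 0.0169 + 0.1369 = 0.3076
B = 1 / 0.3076 = 3.2510

3.25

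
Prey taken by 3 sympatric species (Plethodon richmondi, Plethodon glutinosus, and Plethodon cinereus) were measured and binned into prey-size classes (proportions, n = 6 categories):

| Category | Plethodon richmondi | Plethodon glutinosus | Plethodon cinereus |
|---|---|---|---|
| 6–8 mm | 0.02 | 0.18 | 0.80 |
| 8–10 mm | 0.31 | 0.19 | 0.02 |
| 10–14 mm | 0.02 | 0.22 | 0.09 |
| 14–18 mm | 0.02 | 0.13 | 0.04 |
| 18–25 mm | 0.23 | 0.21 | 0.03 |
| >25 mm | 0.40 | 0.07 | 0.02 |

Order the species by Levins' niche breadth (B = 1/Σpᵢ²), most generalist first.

Σp_richᵢ² = 0.02² + 0.31² + 0.02² + 0.02² + 0.23² + 0.40² = 0.0004 + 0.0961 + 0.0004 + 0.0004 + 0.0529 + 0.1600 = 0.3102
B_rich = 1 / 0.3102 = 3.2237
Σp_glutᵢ² = 0.18² + 0.19² + 0.22² + 0.13² + 0.21² + 0.07² = 0.0324 + 0.0361 + 0.0484 + 0.0169 + 0.0441 + 0.0049 = 0.1828
B_glut = 1 / 0.1828 = 5.4705
Σp_cineᵢ² = 0.80² + 0.02² + 0.09² + 0.04² + 0.03² + 0.02² = 0.6400 + 0.0004 + 0.0081 + 0.0016 + 0.0009 + 0.0004 = 0.6514
B_cine = 1 / 0.6514 = 1.5352
Ranking by B (broadest → narrowest): Plethodon glutinosus (5.47) > Plethodon richmondi (3.22) > Plethodon cinereus (1.54)

Plethodon glutinosus > Plethodon richmondi > Plethodon cinereus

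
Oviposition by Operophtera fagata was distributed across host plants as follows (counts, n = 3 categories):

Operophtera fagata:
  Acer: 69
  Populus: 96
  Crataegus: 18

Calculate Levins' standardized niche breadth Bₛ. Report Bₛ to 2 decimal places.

Proportions for Operophtera fagata (n=183): 69/183=0.3770, 96/183=0.5246, 18/183=0.0984
Σpᵢ² = 0.3770² + 0.5246² + 0.0984² = 0.142129 + 0.275205 + 0.009683 = 0.427017
B = 1 / 0.427017 = 2.3418
Bₛ = (B − 1)/(n − 1) = (2.3418 − 1)/(3 − 1) = 1.3418/2 = 0.6709

0.67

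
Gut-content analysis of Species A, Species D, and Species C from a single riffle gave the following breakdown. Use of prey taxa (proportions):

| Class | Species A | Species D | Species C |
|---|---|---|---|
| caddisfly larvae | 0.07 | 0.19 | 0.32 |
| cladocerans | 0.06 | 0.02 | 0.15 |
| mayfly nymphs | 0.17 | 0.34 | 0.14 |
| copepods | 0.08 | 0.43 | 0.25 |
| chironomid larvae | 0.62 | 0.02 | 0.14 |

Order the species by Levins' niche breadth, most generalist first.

Species C > Species D > Species A

Σp_Aᵢ² = 0.07² + 0.06² + 0.17² + 0.08² + 0.62² = 0.0049 + 0.0036 + 0.0289 + 0.0064 + 0.3844 = 0.4282
B_A = 1 / 0.4282 = 2.3354
Σp_Dᵢ² = 0.19² + 0.02² + 0.34² + 0.43² + 0.02² = 0.0361 + 0.0004 + 0.1156 + 0.1849 + 0.0004 = 0.3374
B_D = 1 / 0.3374 = 2.9638
Σp_Cᵢ² = 0.32² + 0.15² + 0.14² + 0.25² + 0.14² = 0.1024 + 0.0225 + 0.0196 + 0.0625 + 0.0196 = 0.2266
B_C = 1 / 0.2266 = 4.4131
Ranking by B (broadest → narrowest): Species C (4.41) > Species D (2.96) > Species A (2.34)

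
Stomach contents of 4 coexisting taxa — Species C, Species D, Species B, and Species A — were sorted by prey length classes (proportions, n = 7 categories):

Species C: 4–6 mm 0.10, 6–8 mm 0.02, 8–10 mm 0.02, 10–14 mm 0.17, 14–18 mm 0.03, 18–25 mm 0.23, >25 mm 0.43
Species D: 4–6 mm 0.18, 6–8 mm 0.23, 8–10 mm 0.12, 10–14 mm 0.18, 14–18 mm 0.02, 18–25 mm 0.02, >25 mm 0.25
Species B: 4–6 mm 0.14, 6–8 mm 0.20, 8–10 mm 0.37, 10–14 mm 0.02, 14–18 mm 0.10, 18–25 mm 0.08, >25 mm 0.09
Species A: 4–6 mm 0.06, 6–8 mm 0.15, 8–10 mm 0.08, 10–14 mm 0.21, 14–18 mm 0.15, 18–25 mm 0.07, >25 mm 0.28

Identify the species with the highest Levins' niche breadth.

Species A

Σp_Cᵢ² = 0.10² + 0.02² + 0.02² + 0.17² + 0.03² + 0.23² + 0.43² = 0.0100 + 0.0004 + 0.0004 + 0.0289 + 0.0009 + 0.0529 + 0.1849 = 0.2784
B_C = 1 / 0.2784 = 3.5920
Σp_Dᵢ² = 0.18² + 0.23² + 0.12² + 0.18² + 0.02² + 0.02² + 0.25² = 0.0324 + 0.0529 + 0.0144 + 0.0324 + 0.0004 + 0.0004 + 0.0625 = 0.1954
B_D = 1 / 0.1954 = 5.1177
Σp_Bᵢ² = 0.14² + 0.20² + 0.37² + 0.02² + 0.10² + 0.08² + 0.09² = 0.0196 + 0.0400 + 0.1369 + 0.0004 + 0.0100 + 0.0064 + 0.0081 = 0.2214
B_B = 1 / 0.2214 = 4.5167
Σp_Aᵢ² = 0.06² + 0.15² + 0.08² + 0.21² + 0.15² + 0.07² + 0.28² = 0.0036 + 0.0225 + 0.0064 + 0.0441 + 0.0225 + 0.0049 + 0.0784 = 0.1824
B_A = 1 / 0.1824 = 5.4825
Highest B → broadest niche (most generalist): Species A (B = 5.48).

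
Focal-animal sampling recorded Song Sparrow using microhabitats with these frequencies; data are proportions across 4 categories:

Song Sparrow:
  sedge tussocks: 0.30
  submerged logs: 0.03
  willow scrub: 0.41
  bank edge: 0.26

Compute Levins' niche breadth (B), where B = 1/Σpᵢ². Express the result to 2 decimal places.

Σpᵢ² = 0.30² + 0.03² + 0.41² + 0.26² = 0.0900 + 0.0009 + 0.1681 + 0.0676 = 0.3266
B = 1 / 0.3266 = 3.0618

3.06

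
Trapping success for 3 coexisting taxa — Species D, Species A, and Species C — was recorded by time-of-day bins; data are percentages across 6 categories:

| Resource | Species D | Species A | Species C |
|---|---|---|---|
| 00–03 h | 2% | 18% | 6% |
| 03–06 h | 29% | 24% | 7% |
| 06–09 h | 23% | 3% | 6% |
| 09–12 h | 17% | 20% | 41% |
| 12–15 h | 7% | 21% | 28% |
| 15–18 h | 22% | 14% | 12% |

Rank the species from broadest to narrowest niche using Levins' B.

Convert percentages to proportions (divide by 100).
Σp_Dᵢ² = 0.02² + 0.29² + 0.23² + 0.17² + 0.07² + 0.22² = 0.0004 + 0.0841 + 0.0529 + 0.0289 + 0.0049 + 0.0484 = 0.2196
B_D = 1 / 0.2196 = 4.5537
Σp_Aᵢ² = 0.18² + 0.24² + 0.03² + 0.20² + 0.21² + 0.14² = 0.0324 + 0.0576 + 0.0009 + 0.0400 + 0.0441 + 0.0196 = 0.1946
B_A = 1 / 0.1946 = 5.1387
Σp_Cᵢ² = 0.06² + 0.07² + 0.06² + 0.41² + 0.28² + 0.12² = 0.0036 + 0.0049 + 0.0036 + 0.1681 + 0.0784 + 0.0144 = 0.2730
B_C = 1 / 0.2730 = 3.6630
Ranking by B (broadest → narrowest): Species A (5.14) > Species D (4.55) > Species C (3.66)

Species A > Species D > Species C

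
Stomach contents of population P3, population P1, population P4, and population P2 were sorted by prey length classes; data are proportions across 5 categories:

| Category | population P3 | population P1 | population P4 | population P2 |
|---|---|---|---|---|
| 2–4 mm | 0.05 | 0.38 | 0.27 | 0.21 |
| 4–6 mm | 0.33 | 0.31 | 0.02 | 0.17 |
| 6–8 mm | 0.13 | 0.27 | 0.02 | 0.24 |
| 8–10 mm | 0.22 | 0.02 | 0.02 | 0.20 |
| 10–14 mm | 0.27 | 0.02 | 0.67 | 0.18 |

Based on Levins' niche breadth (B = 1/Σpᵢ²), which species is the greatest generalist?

Σp_P3ᵢ² = 0.05² + 0.33² + 0.13² + 0.22² + 0.27² = 0.0025 + 0.1089 + 0.0169 + 0.0484 + 0.0729 = 0.2496
B_P3 = 1 / 0.2496 = 4.0064
Σp_P1ᵢ² = 0.38² + 0.31² + 0.27² + 0.02² + 0.02² = 0.1444 + 0.0961 + 0.0729 + 0.0004 + 0.0004 = 0.3142
B_P1 = 1 / 0.3142 = 3.1827
Σp_P4ᵢ² = 0.27² + 0.02² + 0.02² + 0.02² + 0.67² = 0.0729 + 0.0004 + 0.0004 + 0.0004 + 0.4489 = 0.5230
B_P4 = 1 / 0.5230 = 1.9120
Σp_P2ᵢ² = 0.21² + 0.17² + 0.24² + 0.20² + 0.18² = 0.0441 + 0.0289 + 0.0576 + 0.0400 + 0.0324 = 0.2030
B_P2 = 1 / 0.2030 = 4.9261
Highest B → broadest niche (most generalist): population P2 (B = 4.93).

population P2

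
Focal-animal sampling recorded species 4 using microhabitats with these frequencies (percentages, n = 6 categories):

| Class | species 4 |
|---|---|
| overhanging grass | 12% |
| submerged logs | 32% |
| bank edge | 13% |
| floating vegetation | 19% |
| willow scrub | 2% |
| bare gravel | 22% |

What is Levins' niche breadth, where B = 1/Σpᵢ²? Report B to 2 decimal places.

4.57

Convert percentages to proportions (divide by 100).
Σpᵢ² = 0.12² + 0.32² + 0.13² + 0.19² + 0.02² + 0.22² = 0.0144 + 0.1024 + 0.0169 + 0.0361 + 0.0004 + 0.0484 = 0.2186
B = 1 / 0.2186 = 4.5746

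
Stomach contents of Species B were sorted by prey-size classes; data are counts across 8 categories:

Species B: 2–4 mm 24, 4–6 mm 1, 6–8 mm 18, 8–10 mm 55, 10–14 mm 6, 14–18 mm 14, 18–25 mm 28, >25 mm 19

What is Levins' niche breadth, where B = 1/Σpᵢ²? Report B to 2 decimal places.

Proportions for Species B (n=165): 24/165=0.1455, 1/165=0.0061, 18/165=0.1091, 55/165=0.3333, 6/165=0.0364, 14/165=0.0848, 28/165=0.1697, 19/165=0.1152
Σpᵢ² = 0.1455² + 0.0061² + 0.1091² + 0.3333² + 0.0364² + 0.0848² + 0.1697² + 0.1152² = 0.021170 + 0.000037 + 0.011903 + 0.111089 + 0.001325 + 0.007191 + 0.028798 + 0.013271 = 0.194784
B = 1 / 0.194784 = 5.1339

5.13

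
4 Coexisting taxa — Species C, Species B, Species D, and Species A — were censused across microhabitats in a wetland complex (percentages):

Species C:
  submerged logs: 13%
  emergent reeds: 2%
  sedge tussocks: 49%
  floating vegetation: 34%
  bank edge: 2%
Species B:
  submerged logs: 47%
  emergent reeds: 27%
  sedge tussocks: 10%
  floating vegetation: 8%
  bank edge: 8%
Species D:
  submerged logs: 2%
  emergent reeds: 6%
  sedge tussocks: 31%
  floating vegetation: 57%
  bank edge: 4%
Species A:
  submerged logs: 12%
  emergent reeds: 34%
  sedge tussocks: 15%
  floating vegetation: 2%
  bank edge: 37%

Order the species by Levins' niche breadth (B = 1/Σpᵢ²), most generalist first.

Convert percentages to proportions (divide by 100).
Σp_Cᵢ² = 0.13² + 0.02² + 0.49² + 0.34² + 0.02² = 0.0169 + 0.0004 + 0.2401 + 0.1156 + 0.0004 = 0.3734
B_C = 1 / 0.3734 = 2.6781
Σp_Bᵢ² = 0.47² + 0.27² + 0.10² + 0.08² + 0.08² = 0.2209 + 0.0729 + 0.0100 + 0.0064 + 0.0064 = 0.3166
B_B = 1 / 0.3166 = 3.1586
Σp_Dᵢ² = 0.02² + 0.06² + 0.31² + 0.57² + 0.04² = 0.0004 + 0.0036 + 0.0961 + 0.3249 + 0.0016 = 0.4266
B_D = 1 / 0.4266 = 2.3441
Σp_Aᵢ² = 0.12² + 0.34² + 0.15² + 0.02² + 0.37² = 0.0144 + 0.1156 + 0.0225 + 0.0004 + 0.1369 = 0.2898
B_A = 1 / 0.2898 = 3.4507
Ranking by B (broadest → narrowest): Species A (3.45) > Species B (3.16) > Species C (2.68) > Species D (2.34)

Species A > Species B > Species C > Species D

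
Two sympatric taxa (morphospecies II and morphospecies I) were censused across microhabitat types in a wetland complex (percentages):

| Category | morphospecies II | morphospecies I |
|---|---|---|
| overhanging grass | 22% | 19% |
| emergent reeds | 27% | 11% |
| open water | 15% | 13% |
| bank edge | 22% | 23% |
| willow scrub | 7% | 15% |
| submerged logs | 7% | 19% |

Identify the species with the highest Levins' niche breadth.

morphospecies I

Convert percentages to proportions (divide by 100).
Σp_IIᵢ² = 0.22² + 0.27² + 0.15² + 0.22² + 0.07² + 0.07² = 0.0484 + 0.0729 + 0.0225 + 0.0484 + 0.0049 + 0.0049 = 0.2020
B_II = 1 / 0.2020 = 4.9505
Σp_Iᵢ² = 0.19² + 0.11² + 0.13² + 0.23² + 0.15² + 0.19² = 0.0361 + 0.0121 + 0.0169 + 0.0529 + 0.0225 + 0.0361 = 0.1766
B_I = 1 / 0.1766 = 5.6625
Highest B → broadest niche (most generalist): morphospecies I (B = 5.66).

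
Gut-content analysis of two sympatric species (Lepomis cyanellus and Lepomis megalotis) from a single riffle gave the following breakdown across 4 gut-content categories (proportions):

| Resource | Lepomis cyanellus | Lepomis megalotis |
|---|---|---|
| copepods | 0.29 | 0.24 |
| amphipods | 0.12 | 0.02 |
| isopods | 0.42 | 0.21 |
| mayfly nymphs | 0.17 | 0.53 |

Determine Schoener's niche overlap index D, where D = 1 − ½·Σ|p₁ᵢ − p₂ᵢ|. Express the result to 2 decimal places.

Σ|p₁ᵢ − p₂ᵢ| = 0.05 + 0.10 + 0.21 + 0.36 = 0.72
D = 1 − ½ × 0.72 = 1 − 0.360 = 0.6400

0.64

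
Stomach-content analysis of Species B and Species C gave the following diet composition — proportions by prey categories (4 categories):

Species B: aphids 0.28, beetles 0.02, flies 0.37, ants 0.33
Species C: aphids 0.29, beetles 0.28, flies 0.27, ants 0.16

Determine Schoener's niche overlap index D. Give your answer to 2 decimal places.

0.73

Σ|p₁ᵢ − p₂ᵢ| = 0.01 + 0.26 + 0.10 + 0.17 = 0.54
D = 1 − ½ × 0.54 = 1 − 0.270 = 0.7300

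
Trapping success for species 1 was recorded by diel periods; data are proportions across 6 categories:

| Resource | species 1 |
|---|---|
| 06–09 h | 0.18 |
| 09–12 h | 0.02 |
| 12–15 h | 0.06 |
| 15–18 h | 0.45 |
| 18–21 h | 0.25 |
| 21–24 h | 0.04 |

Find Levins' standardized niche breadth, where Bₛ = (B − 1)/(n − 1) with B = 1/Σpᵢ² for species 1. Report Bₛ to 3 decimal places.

0.460

Σpᵢ² = 0.18² + 0.02² + 0.06² + 0.45² + 0.25² + 0.04² = 0.0324 + 0.0004 + 0.0036 + 0.2025 + 0.0625 + 0.0016 = 0.3030
B = 1 / 0.3030 = 3.30033
Bₛ = (B − 1)/(n − 1) = (3.30033 − 1)/(6 − 1) = 2.30033/5 = 0.46007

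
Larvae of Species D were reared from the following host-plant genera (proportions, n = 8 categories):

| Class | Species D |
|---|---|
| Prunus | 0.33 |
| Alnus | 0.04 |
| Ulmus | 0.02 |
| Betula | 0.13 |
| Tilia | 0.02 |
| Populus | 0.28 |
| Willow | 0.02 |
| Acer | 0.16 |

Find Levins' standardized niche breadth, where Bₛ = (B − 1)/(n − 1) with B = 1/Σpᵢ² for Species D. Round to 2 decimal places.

Σpᵢ² = 0.33² + 0.04² + 0.02² + 0.13² + 0.02² + 0.28² + 0.02² + 0.16² = 0.1089 + 0.0016 + 0.0004 + 0.0169 + 0.0004 + 0.0784 + 0.0004 + 0.0256 = 0.2326
B = 1 / 0.2326 = 4.2992
Bₛ = (B − 1)/(n − 1) = (4.2992 − 1)/(8 − 1) = 3.2992/7 = 0.4713

0.47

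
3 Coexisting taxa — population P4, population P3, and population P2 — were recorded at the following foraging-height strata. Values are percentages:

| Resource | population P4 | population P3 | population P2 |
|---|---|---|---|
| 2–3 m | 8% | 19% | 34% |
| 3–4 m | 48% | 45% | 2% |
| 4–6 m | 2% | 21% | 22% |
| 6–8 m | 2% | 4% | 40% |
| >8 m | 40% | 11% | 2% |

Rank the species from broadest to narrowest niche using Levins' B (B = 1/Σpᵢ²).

Convert percentages to proportions (divide by 100).
Σp_P4ᵢ² = 0.08² + 0.48² + 0.02² + 0.02² + 0.40² = 0.0064 + 0.2304 + 0.0004 + 0.0004 + 0.1600 = 0.3976
B_P4 = 1 / 0.3976 = 2.5151
Σp_P3ᵢ² = 0.19² + 0.45² + 0.21² + 0.04² + 0.11² = 0.0361 + 0.2025 + 0.0441 + 0.0016 + 0.0121 = 0.2964
B_P3 = 1 / 0.2964 = 3.3738
Σp_P2ᵢ² = 0.34² + 0.02² + 0.22² + 0.40² + 0.02² = 0.1156 + 0.0004 + 0.0484 + 0.1600 + 0.0004 = 0.3248
B_P2 = 1 / 0.3248 = 3.0788
Ranking by B (broadest → narrowest): population P3 (3.37) > population P2 (3.08) > population P4 (2.52)

population P3 > population P2 > population P4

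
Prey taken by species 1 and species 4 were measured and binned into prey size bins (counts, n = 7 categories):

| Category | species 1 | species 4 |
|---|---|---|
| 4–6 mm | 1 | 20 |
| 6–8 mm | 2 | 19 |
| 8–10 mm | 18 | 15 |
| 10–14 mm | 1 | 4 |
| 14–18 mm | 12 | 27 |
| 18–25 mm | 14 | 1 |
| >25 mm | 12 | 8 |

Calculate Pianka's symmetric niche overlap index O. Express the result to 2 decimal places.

Proportions for species 1 (n=60): 1/60=0.0167, 2/60=0.0333, 18/60=0.3000, 1/60=0.0167, 12/60=0.2000, 14/60=0.2333, 12/60=0.2000
Proportions for species 4 (n=94): 20/94=0.2128, 19/94=0.2021, 15/94=0.1596, 4/94=0.0426, 27/94=0.2872, 1/94=0.0106, 8/94=0.0851
Σ p₁ᵢp₂ᵢ = 0.003554 + 0.006730 + 0.047880 + 0.000711 + 0.057440 + 0.002473 + 0.017020 = 0.135808
Σp_1ᵢ² = 0.0167² + 0.0333² + 0.3000² + 0.0167² + 0.2000² + 0.2333² + 0.2000² = 0.000279 + 0.001109 + 0.090000 + 0.000279 + 0.040000 + 0.054429 + 0.040000 = 0.226096
Σp_2ᵢ² = 0.2128² + 0.2021² + 0.1596² + 0.0426² + 0.2872² + 0.0106² + 0.0851² = 0.045284 + 0.040844 + 0.025472 + 0.001815 + 0.082484 + 0.000112 + 0.007242 = 0.203253
O = 0.135808 / √(0.226096 × 0.203253) = 0.135808 / 0.2143705 = 0.6335

0.63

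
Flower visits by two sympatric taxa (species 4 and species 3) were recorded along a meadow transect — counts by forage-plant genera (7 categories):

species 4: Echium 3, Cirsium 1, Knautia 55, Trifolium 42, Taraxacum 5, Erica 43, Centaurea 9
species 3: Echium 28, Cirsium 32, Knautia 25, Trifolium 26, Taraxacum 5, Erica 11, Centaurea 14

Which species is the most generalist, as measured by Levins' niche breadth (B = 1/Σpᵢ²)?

species 3

Proportions for species 4 (n=158): 3/158=0.0190, 1/158=0.0063, 55/158=0.3481, 42/158=0.2658, 5/158=0.0316, 43/158=0.2722, 9/158=0.0570
Proportions for species 3 (n=141): 28/141=0.1986, 32/141=0.2270, 25/141=0.1773, 26/141=0.1844, 5/141=0.0355, 11/141=0.0780, 14/141=0.0993
Σp_4ᵢ² = 0.0190² + 0.0063² + 0.3481² + 0.2658² + 0.0316² + 0.2722² + 0.0570² = 0.000361 + 0.000040 + 0.121174 + 0.070650 + 0.000999 + 0.074093 + 0.003249 = 0.270566
B_4 = 1 / 0.270566 = 3.6960
Σp_3ᵢ² = 0.1986² + 0.2270² + 0.1773² + 0.1844² + 0.0355² + 0.0780² + 0.0993² = 0.039442 + 0.051529 + 0.031435 + 0.034003 + 0.001260 + 0.006084 + 0.009860 = 0.173613
B_3 = 1 / 0.173613 = 5.7599
Highest B → broadest niche (most generalist): species 3 (B = 5.76).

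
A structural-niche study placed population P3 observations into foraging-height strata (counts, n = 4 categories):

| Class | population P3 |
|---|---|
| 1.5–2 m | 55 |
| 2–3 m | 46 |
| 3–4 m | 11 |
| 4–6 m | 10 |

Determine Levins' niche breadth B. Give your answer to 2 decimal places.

2.78

Proportions for population P3 (n=122): 55/122=0.4508, 46/122=0.3770, 11/122=0.0902, 10/122=0.0820
Σpᵢ² = 0.4508² + 0.3770² + 0.0902² + 0.0820² = 0.203221 + 0.142129 + 0.008136 + 0.006724 = 0.360210
B = 1 / 0.360210 = 2.7762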